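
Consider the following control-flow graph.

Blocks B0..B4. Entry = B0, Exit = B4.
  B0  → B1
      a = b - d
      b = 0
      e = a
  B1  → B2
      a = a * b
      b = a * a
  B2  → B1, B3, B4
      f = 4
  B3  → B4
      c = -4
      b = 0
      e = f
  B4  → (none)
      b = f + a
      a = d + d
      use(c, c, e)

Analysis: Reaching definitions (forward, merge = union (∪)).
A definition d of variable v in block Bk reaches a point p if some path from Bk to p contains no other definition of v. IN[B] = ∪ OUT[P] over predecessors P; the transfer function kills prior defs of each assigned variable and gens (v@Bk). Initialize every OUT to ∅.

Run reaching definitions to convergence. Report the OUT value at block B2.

Converged values:
  B0: | IN={} | OUT={a@B0, b@B0, e@B0}
  B1: | IN={a@B0, a@B1, b@B0, b@B1, e@B0, f@B2} | OUT={a@B1, b@B1, e@B0, f@B2}
  B2: | IN={a@B1, b@B1, e@B0, f@B2} | OUT={a@B1, b@B1, e@B0, f@B2}
  B3: | IN={a@B1, b@B1, e@B0, f@B2} | OUT={a@B1, b@B3, c@B3, e@B3, f@B2}
  B4: | IN={a@B1, b@B1, b@B3, c@B3, e@B0, e@B3, f@B2} | OUT={a@B4, b@B4, c@B3, e@B0, e@B3, f@B2}

Merge at B2: IN[B2] = OUT[B1] = {a@B1, b@B1, e@B0, f@B2}
Applying B2's transfer function to that IN value gives OUT[B2] (row B2 above).

Answer: {a@B1, b@B1, e@B0, f@B2}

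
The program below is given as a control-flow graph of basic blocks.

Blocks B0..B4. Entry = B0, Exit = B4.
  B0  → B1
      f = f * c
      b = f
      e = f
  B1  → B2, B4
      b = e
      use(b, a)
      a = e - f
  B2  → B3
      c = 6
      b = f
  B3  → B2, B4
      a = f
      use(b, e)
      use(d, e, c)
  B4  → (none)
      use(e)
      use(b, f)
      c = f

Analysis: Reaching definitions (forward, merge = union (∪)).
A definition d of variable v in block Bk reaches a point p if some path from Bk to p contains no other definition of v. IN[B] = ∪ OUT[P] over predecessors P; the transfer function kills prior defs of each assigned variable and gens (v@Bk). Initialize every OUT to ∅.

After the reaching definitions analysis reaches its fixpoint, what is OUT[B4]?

Per-block solution:
  B0:  IN={}  OUT={b@B0, e@B0, f@B0}
  B1:  IN={b@B0, e@B0, f@B0}  OUT={a@B1, b@B1, e@B0, f@B0}
  B2:  IN={a@B1, a@B3, b@B1, b@B2, c@B2, e@B0, f@B0}  OUT={a@B1, a@B3, b@B2, c@B2, e@B0, f@B0}
  B3:  IN={a@B1, a@B3, b@B2, c@B2, e@B0, f@B0}  OUT={a@B3, b@B2, c@B2, e@B0, f@B0}
  B4:  IN={a@B1, a@B3, b@B1, b@B2, c@B2, e@B0, f@B0}  OUT={a@B1, a@B3, b@B1, b@B2, c@B4, e@B0, f@B0}

Merge at B4: IN[B4] = OUT[B1] ⊔ OUT[B3] = {a@B1, a@B3, b@B1, b@B2, c@B2, e@B0, f@B0}
Applying B4's transfer function to that IN value gives OUT[B4] (row B4 above).

Answer: {a@B1, a@B3, b@B1, b@B2, c@B4, e@B0, f@B0}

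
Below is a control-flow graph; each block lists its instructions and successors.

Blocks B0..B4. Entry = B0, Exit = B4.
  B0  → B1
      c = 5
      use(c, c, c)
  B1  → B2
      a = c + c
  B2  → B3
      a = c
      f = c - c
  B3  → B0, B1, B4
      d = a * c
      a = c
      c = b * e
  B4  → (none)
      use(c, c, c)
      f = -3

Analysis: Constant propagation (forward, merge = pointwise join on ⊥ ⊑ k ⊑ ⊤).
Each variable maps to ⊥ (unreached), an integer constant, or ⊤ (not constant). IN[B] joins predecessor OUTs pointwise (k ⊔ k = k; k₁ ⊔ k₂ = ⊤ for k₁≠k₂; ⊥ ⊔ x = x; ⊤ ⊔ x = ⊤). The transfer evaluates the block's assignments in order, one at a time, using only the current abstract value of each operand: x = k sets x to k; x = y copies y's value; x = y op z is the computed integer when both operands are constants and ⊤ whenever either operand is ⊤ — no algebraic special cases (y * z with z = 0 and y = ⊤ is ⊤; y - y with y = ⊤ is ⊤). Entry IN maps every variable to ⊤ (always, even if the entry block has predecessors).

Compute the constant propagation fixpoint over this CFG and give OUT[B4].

Converged values:
  B0:   IN=(all ⊤)   OUT={c:5; rest ⊤}
  B1:   IN=(all ⊤)   OUT=(all ⊤)
  B2:   IN=(all ⊤)   OUT=(all ⊤)
  B3:   IN=(all ⊤)   OUT=(all ⊤)
  B4:   IN=(all ⊤)   OUT={f:-3; rest ⊤}

Merge at B4: IN[B4] = OUT[B3] = {a: ⊤, b: ⊤, c: ⊤, d: ⊤, e: ⊤, f: ⊤}
Applying B4's transfer function to that IN value gives OUT[B4] (row B4 above).

Answer: {a: ⊤, b: ⊤, c: ⊤, d: ⊤, e: ⊤, f: -3}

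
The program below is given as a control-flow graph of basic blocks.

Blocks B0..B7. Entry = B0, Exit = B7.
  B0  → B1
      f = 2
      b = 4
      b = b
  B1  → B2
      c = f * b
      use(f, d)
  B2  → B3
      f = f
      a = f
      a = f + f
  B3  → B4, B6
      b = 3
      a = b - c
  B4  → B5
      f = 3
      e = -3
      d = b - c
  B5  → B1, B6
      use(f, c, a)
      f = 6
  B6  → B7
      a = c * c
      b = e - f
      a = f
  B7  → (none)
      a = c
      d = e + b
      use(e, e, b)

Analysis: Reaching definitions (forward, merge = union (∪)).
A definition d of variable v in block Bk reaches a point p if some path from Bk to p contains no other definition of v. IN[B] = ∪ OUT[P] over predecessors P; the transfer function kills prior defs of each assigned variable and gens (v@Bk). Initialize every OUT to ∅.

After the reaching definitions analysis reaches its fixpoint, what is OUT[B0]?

Fixpoint table:
  B0:  IN={}  OUT={b@B0, f@B0}
  B1:  IN={a@B3, b@B0, b@B3, c@B1, d@B4, e@B4, f@B0, f@B5}  OUT={a@B3, b@B0, b@B3, c@B1, d@B4, e@B4, f@B0, f@B5}
  B2:  IN={a@B3, b@B0, b@B3, c@B1, d@B4, e@B4, f@B0, f@B5}  OUT={a@B2, b@B0, b@B3, c@B1, d@B4, e@B4, f@B2}
  B3:  IN={a@B2, b@B0, b@B3, c@B1, d@B4, e@B4, f@B2}  OUT={a@B3, b@B3, c@B1, d@B4, e@B4, f@B2}
  B4:  IN={a@B3, b@B3, c@B1, d@B4, e@B4, f@B2}  OUT={a@B3, b@B3, c@B1, d@B4, e@B4, f@B4}
  B5:  IN={a@B3, b@B3, c@B1, d@B4, e@B4, f@B4}  OUT={a@B3, b@B3, c@B1, d@B4, e@B4, f@B5}
  B6:  IN={a@B3, b@B3, c@B1, d@B4, e@B4, f@B2, f@B5}  OUT={a@B6, b@B6, c@B1, d@B4, e@B4, f@B2, f@B5}
  B7:  IN={a@B6, b@B6, c@B1, d@B4, e@B4, f@B2, f@B5}  OUT={a@B7, b@B6, c@B1, d@B7, e@B4, f@B2, f@B5}

B0 is the boundary node: IN[B0] = {}
Applying B0's transfer function to that IN value gives OUT[B0] (row B0 above).

Answer: {b@B0, f@B0}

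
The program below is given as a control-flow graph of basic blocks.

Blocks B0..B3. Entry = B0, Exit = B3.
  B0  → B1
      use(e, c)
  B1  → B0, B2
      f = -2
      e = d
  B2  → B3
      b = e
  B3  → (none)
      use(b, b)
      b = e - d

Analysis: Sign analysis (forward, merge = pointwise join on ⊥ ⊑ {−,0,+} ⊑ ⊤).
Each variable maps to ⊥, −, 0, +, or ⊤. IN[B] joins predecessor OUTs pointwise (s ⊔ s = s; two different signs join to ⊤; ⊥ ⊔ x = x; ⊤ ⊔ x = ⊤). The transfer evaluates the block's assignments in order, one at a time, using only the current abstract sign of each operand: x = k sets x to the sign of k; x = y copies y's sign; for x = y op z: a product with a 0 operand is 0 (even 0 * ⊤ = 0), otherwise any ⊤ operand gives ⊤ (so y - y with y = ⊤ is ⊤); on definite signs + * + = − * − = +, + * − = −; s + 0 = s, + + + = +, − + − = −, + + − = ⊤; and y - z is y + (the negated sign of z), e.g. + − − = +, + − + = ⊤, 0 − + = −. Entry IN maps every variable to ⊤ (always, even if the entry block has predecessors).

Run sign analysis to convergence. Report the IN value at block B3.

Fixpoint table:
  B0: | IN=(all ⊤) | OUT=(all ⊤)
  B1: | IN=(all ⊤) | OUT={f:-; rest ⊤}
  B2: | IN={f:-; rest ⊤} | OUT={f:-; rest ⊤}
  B3: | IN={f:-; rest ⊤} | OUT={f:-; rest ⊤}

Merge at B3: IN[B3] = OUT[B2] = {a: ⊤, b: ⊤, c: ⊤, d: ⊤, e: ⊤, f: -}

Answer: {a: ⊤, b: ⊤, c: ⊤, d: ⊤, e: ⊤, f: -}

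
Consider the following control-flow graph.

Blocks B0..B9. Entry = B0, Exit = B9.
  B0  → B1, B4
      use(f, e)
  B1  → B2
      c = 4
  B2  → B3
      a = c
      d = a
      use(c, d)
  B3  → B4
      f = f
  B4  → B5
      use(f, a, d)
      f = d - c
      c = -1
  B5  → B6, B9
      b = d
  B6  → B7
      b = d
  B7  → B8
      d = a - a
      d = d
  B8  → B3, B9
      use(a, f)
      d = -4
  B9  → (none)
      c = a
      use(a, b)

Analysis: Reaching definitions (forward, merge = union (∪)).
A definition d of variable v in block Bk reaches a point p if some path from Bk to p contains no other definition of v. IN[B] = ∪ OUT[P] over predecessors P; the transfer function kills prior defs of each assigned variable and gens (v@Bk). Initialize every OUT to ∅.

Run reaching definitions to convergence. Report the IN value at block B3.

Answer: {a@B2, b@B6, c@B1, c@B4, d@B2, d@B8, f@B4}

Derivation:
Fixpoint table:
  B0: | IN={} | OUT={}
  B1: | IN={} | OUT={c@B1}
  B2: | IN={c@B1} | OUT={a@B2, c@B1, d@B2}
  B3: | IN={a@B2, b@B6, c@B1, c@B4, d@B2, d@B8, f@B4} | OUT={a@B2, b@B6, c@B1, c@B4, d@B2, d@B8, f@B3}
  B4: | IN={a@B2, b@B6, c@B1, c@B4, d@B2, d@B8, f@B3} | OUT={a@B2, b@B6, c@B4, d@B2, d@B8, f@B4}
  B5: | IN={a@B2, b@B6, c@B4, d@B2, d@B8, f@B4} | OUT={a@B2, b@B5, c@B4, d@B2, d@B8, f@B4}
  B6: | IN={a@B2, b@B5, c@B4, d@B2, d@B8, f@B4} | OUT={a@B2, b@B6, c@B4, d@B2, d@B8, f@B4}
  B7: | IN={a@B2, b@B6, c@B4, d@B2, d@B8, f@B4} | OUT={a@B2, b@B6, c@B4, d@B7, f@B4}
  B8: | IN={a@B2, b@B6, c@B4, d@B7, f@B4} | OUT={a@B2, b@B6, c@B4, d@B8, f@B4}
  B9: | IN={a@B2, b@B5, b@B6, c@B4, d@B2, d@B8, f@B4} | OUT={a@B2, b@B5, b@B6, c@B9, d@B2, d@B8, f@B4}

Merge at B3: IN[B3] = OUT[B2] ⊔ OUT[B8] = {a@B2, b@B6, c@B1, c@B4, d@B2, d@B8, f@B4}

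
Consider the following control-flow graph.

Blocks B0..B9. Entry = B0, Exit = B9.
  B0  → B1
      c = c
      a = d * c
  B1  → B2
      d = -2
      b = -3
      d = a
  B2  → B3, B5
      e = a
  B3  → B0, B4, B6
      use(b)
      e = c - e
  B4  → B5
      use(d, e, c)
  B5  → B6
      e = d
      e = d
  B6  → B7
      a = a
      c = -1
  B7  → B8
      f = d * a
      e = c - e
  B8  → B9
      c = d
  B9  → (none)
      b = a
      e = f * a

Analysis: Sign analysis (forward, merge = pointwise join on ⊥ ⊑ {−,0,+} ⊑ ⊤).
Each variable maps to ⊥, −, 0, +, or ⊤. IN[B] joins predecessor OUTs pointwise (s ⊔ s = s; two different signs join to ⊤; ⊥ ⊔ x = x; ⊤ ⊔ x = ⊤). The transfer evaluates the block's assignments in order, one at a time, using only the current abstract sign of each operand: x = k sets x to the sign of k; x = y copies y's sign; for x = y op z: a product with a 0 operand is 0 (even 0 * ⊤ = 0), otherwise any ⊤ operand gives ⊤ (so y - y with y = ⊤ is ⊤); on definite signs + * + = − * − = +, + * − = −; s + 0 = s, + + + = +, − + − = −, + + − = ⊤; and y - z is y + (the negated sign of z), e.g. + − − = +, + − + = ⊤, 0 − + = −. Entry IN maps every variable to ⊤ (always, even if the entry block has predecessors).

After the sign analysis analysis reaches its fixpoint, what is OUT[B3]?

Fixpoint table:
  B0:   IN=(all ⊤)   OUT=(all ⊤)
  B1:   IN=(all ⊤)   OUT={b:-; rest ⊤}
  B2:   IN={b:-; rest ⊤}   OUT={b:-; rest ⊤}
  B3:   IN={b:-; rest ⊤}   OUT={b:-; rest ⊤}
  B4:   IN={b:-; rest ⊤}   OUT={b:-; rest ⊤}
  B5:   IN={b:-; rest ⊤}   OUT={b:-; rest ⊤}
  B6:   IN={b:-; rest ⊤}   OUT={b:-, c:-; rest ⊤}
  B7:   IN={b:-, c:-; rest ⊤}   OUT={b:-, c:-; rest ⊤}
  B8:   IN={b:-, c:-; rest ⊤}   OUT={b:-; rest ⊤}
  B9:   IN={b:-; rest ⊤}   OUT=(all ⊤)

Merge at B3: IN[B3] = OUT[B2] = {a: ⊤, b: -, c: ⊤, d: ⊤, e: ⊤, f: ⊤}
Applying B3's transfer function to that IN value gives OUT[B3] (row B3 above).

Answer: {a: ⊤, b: -, c: ⊤, d: ⊤, e: ⊤, f: ⊤}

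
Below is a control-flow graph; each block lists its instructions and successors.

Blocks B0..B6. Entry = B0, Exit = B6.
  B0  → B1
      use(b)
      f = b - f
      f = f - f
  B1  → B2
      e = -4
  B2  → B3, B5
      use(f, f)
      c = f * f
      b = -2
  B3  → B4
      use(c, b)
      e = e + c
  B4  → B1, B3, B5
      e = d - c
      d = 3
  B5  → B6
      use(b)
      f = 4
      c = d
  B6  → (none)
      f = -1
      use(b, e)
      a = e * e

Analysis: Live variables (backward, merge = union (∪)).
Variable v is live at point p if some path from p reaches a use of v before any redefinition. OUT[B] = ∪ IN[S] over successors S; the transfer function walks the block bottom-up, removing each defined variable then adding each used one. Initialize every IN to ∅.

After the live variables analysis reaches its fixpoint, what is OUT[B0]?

Answer: {d, f}

Working:
Per-block solution:
  B0: | IN={b, d, f} | OUT={d, f}
  B1: | IN={d, f} | OUT={d, e, f}
  B2: | IN={d, e, f} | OUT={b, c, d, e, f}
  B3: | IN={b, c, d, e, f} | OUT={b, c, d, f}
  B4: | IN={b, c, d, f} | OUT={b, c, d, e, f}
  B5: | IN={b, d, e} | OUT={b, e}
  B6: | IN={b, e} | OUT={}

Merge at B0: OUT[B0] = IN[B1] = {d, f}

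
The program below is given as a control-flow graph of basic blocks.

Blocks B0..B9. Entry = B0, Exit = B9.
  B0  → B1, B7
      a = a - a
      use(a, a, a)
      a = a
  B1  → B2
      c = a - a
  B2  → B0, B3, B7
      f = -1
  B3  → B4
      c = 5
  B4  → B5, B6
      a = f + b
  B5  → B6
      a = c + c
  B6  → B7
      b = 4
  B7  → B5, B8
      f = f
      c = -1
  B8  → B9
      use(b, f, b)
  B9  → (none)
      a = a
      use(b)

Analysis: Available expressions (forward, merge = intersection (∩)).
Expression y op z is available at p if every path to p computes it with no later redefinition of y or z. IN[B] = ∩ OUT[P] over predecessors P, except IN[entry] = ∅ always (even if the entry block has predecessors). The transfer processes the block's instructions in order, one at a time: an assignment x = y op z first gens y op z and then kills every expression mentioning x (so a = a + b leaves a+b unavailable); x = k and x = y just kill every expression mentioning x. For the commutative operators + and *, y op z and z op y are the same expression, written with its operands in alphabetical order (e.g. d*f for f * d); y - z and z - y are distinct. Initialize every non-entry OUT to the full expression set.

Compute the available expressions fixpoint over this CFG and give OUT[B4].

Answer: {b+f}

Derivation:
Converged values:
  B0:  IN={}  OUT={}
  B1:  IN={}  OUT={a-a}
  B2:  IN={a-a}  OUT={a-a}
  B3:  IN={a-a}  OUT={a-a}
  B4:  IN={a-a}  OUT={b+f}
  B5:  IN={}  OUT={c+c}
  B6:  IN={}  OUT={}
  B7:  IN={}  OUT={}
  B8:  IN={}  OUT={}
  B9:  IN={}  OUT={}

Merge at B4: IN[B4] = OUT[B3] = {a-a}
Applying B4's transfer function to that IN value gives OUT[B4] (row B4 above).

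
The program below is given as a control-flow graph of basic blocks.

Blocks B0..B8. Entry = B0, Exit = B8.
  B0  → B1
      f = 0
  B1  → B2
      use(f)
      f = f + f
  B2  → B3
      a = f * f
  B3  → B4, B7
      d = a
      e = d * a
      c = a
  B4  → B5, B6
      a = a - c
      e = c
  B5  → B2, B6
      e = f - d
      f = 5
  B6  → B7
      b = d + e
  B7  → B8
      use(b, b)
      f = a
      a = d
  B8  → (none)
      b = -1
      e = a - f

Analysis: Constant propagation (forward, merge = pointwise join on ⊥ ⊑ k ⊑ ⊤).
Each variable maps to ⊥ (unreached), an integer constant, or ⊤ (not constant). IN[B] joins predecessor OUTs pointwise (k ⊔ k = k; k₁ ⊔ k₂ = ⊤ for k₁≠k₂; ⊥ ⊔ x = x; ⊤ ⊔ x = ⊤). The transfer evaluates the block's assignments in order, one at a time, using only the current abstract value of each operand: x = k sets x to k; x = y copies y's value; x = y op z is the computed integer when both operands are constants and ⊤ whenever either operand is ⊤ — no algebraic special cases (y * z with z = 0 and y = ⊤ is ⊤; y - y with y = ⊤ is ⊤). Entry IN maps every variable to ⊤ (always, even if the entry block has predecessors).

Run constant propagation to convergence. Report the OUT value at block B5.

Fixpoint table:
  B0:  IN=(all ⊤)  OUT={f:0; rest ⊤}
  B1:  IN={f:0; rest ⊤}  OUT={f:0; rest ⊤}
  B2:  IN=(all ⊤)  OUT=(all ⊤)
  B3:  IN=(all ⊤)  OUT=(all ⊤)
  B4:  IN=(all ⊤)  OUT=(all ⊤)
  B5:  IN=(all ⊤)  OUT={f:5; rest ⊤}
  B6:  IN=(all ⊤)  OUT=(all ⊤)
  B7:  IN=(all ⊤)  OUT=(all ⊤)
  B8:  IN=(all ⊤)  OUT={b:-1; rest ⊤}

Merge at B5: IN[B5] = OUT[B4] = {a: ⊤, b: ⊤, c: ⊤, d: ⊤, e: ⊤, f: ⊤}
Applying B5's transfer function to that IN value gives OUT[B5] (row B5 above).

Answer: {a: ⊤, b: ⊤, c: ⊤, d: ⊤, e: ⊤, f: 5}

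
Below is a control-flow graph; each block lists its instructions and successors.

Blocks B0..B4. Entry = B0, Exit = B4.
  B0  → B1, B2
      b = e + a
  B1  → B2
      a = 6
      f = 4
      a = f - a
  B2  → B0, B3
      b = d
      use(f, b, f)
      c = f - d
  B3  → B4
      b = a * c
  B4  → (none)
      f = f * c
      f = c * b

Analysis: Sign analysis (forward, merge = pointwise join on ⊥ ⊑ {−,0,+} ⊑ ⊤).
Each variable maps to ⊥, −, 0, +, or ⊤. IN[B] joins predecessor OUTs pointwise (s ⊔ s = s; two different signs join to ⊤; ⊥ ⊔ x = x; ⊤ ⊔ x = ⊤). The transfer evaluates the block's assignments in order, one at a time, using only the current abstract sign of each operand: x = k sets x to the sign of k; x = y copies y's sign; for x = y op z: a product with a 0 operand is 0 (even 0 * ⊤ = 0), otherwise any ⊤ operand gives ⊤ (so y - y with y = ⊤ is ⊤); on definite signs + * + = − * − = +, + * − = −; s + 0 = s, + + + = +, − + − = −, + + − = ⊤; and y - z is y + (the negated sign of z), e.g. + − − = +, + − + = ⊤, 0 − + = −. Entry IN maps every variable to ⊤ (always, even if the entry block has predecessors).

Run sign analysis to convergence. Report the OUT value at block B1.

Converged values:
  B0: | IN=(all ⊤) | OUT=(all ⊤)
  B1: | IN=(all ⊤) | OUT={f:+; rest ⊤}
  B2: | IN=(all ⊤) | OUT=(all ⊤)
  B3: | IN=(all ⊤) | OUT=(all ⊤)
  B4: | IN=(all ⊤) | OUT=(all ⊤)

Merge at B1: IN[B1] = OUT[B0] = {a: ⊤, b: ⊤, c: ⊤, d: ⊤, e: ⊤, f: ⊤}
Applying B1's transfer function to that IN value gives OUT[B1] (row B1 above).

Answer: {a: ⊤, b: ⊤, c: ⊤, d: ⊤, e: ⊤, f: +}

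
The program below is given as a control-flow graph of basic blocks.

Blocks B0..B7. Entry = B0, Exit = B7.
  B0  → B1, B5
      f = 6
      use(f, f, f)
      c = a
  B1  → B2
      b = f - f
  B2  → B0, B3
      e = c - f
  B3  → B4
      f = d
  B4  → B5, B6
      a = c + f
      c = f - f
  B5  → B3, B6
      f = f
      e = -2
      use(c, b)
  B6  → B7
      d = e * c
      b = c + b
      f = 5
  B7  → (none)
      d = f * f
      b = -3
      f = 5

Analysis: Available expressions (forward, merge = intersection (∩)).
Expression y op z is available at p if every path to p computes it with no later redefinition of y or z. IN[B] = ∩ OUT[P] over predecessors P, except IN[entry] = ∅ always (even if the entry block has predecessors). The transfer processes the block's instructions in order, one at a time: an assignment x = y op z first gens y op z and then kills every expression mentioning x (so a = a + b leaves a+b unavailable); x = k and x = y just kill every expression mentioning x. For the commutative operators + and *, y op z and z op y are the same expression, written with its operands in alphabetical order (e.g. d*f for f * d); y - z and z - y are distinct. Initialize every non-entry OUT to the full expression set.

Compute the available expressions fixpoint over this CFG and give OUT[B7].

Answer: {c*e}

Derivation:
Per-block solution:
  B0:   IN={}   OUT={}
  B1:   IN={}   OUT={f-f}
  B2:   IN={f-f}   OUT={c-f, f-f}
  B3:   IN={}   OUT={}
  B4:   IN={}   OUT={f-f}
  B5:   IN={}   OUT={}
  B6:   IN={}   OUT={c*e}
  B7:   IN={c*e}   OUT={c*e}

Merge at B7: IN[B7] = OUT[B6] = {c*e}
Applying B7's transfer function to that IN value gives OUT[B7] (row B7 above).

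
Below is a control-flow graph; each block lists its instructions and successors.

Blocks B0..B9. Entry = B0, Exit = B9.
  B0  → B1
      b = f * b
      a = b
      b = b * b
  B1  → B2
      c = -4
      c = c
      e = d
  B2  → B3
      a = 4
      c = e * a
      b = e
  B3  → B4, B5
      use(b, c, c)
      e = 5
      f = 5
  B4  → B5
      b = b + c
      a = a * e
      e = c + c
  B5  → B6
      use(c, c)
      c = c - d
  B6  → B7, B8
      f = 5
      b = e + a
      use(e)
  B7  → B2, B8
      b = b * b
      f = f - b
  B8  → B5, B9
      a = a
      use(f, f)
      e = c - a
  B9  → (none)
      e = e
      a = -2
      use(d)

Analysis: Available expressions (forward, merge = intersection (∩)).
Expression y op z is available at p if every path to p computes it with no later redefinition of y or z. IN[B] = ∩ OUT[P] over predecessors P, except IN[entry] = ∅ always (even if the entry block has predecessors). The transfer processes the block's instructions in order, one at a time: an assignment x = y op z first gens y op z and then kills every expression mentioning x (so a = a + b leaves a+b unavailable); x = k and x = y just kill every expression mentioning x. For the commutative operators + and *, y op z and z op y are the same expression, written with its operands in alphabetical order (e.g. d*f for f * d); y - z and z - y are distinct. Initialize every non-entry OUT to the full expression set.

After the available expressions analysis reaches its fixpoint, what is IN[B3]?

Fixpoint table:
  B0: | IN={} | OUT={}
  B1: | IN={} | OUT={}
  B2: | IN={} | OUT={a*e}
  B3: | IN={a*e} | OUT={}
  B4: | IN={} | OUT={c+c}
  B5: | IN={} | OUT={}
  B6: | IN={} | OUT={a+e}
  B7: | IN={a+e} | OUT={a+e}
  B8: | IN={a+e} | OUT={c-a}
  B9: | IN={c-a} | OUT={}

Merge at B3: IN[B3] = OUT[B2] = {a*e}

Answer: {a*e}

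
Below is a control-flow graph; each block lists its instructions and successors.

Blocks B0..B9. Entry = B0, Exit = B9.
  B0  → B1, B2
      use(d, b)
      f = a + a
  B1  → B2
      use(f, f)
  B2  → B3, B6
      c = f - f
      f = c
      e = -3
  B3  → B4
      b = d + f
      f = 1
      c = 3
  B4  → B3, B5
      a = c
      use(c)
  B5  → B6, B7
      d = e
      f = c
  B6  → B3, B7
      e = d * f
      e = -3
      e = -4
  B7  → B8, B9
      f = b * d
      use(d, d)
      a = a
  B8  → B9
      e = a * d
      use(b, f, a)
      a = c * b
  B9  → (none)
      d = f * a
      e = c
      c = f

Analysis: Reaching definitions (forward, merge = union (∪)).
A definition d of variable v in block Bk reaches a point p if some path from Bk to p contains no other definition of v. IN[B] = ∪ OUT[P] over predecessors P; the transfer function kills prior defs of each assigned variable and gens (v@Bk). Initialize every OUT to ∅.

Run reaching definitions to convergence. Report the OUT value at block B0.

Fixpoint table:
  B0: | IN={} | OUT={f@B0}
  B1: | IN={f@B0} | OUT={f@B0}
  B2: | IN={f@B0} | OUT={c@B2, e@B2, f@B2}
  B3: | IN={a@B4, b@B3, c@B2, c@B3, d@B5, e@B2, e@B6, f@B2, f@B3, f@B5} | OUT={a@B4, b@B3, c@B3, d@B5, e@B2, e@B6, f@B3}
  B4: | IN={a@B4, b@B3, c@B3, d@B5, e@B2, e@B6, f@B3} | OUT={a@B4, b@B3, c@B3, d@B5, e@B2, e@B6, f@B3}
  B5: | IN={a@B4, b@B3, c@B3, d@B5, e@B2, e@B6, f@B3} | OUT={a@B4, b@B3, c@B3, d@B5, e@B2, e@B6, f@B5}
  B6: | IN={a@B4, b@B3, c@B2, c@B3, d@B5, e@B2, e@B6, f@B2, f@B5} | OUT={a@B4, b@B3, c@B2, c@B3, d@B5, e@B6, f@B2, f@B5}
  B7: | IN={a@B4, b@B3, c@B2, c@B3, d@B5, e@B2, e@B6, f@B2, f@B5} | OUT={a@B7, b@B3, c@B2, c@B3, d@B5, e@B2, e@B6, f@B7}
  B8: | IN={a@B7, b@B3, c@B2, c@B3, d@B5, e@B2, e@B6, f@B7} | OUT={a@B8, b@B3, c@B2, c@B3, d@B5, e@B8, f@B7}
  B9: | IN={a@B7, a@B8, b@B3, c@B2, c@B3, d@B5, e@B2, e@B6, e@B8, f@B7} | OUT={a@B7, a@B8, b@B3, c@B9, d@B9, e@B9, f@B7}

B0 is the boundary node: IN[B0] = {}
Applying B0's transfer function to that IN value gives OUT[B0] (row B0 above).

Answer: {f@B0}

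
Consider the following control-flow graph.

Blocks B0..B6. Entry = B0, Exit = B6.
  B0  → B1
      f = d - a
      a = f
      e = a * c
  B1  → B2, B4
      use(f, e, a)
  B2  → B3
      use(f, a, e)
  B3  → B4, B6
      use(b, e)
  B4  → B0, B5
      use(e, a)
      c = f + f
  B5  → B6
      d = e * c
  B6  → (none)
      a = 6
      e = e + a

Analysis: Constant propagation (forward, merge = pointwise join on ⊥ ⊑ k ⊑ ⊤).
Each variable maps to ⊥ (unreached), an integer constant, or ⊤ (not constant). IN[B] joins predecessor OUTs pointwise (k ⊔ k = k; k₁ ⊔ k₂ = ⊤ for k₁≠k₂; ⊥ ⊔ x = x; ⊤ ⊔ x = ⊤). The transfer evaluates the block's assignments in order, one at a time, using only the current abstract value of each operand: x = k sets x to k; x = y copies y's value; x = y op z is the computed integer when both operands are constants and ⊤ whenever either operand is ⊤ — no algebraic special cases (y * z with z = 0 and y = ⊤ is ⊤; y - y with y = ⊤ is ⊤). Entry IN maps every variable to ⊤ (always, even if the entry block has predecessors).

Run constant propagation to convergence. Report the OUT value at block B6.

Answer: {a: 6, b: ⊤, c: ⊤, d: ⊤, e: ⊤, f: ⊤}

Derivation:
Converged values:
  B0:  IN=(all ⊤)  OUT=(all ⊤)
  B1:  IN=(all ⊤)  OUT=(all ⊤)
  B2:  IN=(all ⊤)  OUT=(all ⊤)
  B3:  IN=(all ⊤)  OUT=(all ⊤)
  B4:  IN=(all ⊤)  OUT=(all ⊤)
  B5:  IN=(all ⊤)  OUT=(all ⊤)
  B6:  IN=(all ⊤)  OUT={a:6; rest ⊤}

Merge at B6: IN[B6] = OUT[B3] ⊔ OUT[B5] = {a: ⊤, b: ⊤, c: ⊤, d: ⊤, e: ⊤, f: ⊤}
Applying B6's transfer function to that IN value gives OUT[B6] (row B6 above).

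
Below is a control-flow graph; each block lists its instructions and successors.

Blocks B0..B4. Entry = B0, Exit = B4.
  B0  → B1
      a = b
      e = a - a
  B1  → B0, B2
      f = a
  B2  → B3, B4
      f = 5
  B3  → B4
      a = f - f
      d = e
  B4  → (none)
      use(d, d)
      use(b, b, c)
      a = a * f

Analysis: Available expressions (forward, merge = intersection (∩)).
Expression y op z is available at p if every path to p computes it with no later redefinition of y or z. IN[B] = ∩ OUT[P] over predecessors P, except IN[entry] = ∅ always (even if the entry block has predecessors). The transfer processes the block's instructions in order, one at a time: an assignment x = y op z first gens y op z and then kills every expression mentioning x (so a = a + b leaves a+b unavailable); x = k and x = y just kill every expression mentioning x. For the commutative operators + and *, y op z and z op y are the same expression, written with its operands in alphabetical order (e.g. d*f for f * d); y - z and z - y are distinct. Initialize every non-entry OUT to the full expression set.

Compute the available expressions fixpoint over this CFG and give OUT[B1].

Fixpoint table:
  B0: | IN={} | OUT={a-a}
  B1: | IN={a-a} | OUT={a-a}
  B2: | IN={a-a} | OUT={a-a}
  B3: | IN={a-a} | OUT={f-f}
  B4: | IN={} | OUT={}

Merge at B1: IN[B1] = OUT[B0] = {a-a}
Applying B1's transfer function to that IN value gives OUT[B1] (row B1 above).

Answer: {a-a}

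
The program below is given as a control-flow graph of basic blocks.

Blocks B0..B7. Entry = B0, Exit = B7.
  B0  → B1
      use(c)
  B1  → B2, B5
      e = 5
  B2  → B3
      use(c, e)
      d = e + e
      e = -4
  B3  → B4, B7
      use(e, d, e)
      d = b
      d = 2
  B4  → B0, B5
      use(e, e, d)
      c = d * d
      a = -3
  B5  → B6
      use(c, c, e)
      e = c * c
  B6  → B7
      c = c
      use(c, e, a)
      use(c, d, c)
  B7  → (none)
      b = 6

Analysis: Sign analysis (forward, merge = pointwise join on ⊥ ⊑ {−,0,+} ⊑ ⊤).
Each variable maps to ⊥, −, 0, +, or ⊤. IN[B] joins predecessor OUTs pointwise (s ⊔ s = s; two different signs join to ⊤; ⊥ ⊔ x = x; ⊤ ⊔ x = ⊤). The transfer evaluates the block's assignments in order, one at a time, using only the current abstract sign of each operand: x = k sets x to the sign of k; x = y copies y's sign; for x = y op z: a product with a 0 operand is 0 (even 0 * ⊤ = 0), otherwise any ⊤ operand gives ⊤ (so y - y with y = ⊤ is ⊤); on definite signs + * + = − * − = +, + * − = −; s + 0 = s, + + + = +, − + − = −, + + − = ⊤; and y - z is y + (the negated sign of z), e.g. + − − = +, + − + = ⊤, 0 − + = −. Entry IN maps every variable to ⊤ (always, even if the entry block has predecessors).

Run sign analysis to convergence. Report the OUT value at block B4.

Answer: {a: -, b: ⊤, c: +, d: +, e: -, f: ⊤}

Derivation:
Per-block solution:
  B0:   IN=(all ⊤)   OUT=(all ⊤)
  B1:   IN=(all ⊤)   OUT={e:+; rest ⊤}
  B2:   IN={e:+; rest ⊤}   OUT={d:+, e:-; rest ⊤}
  B3:   IN={d:+, e:-; rest ⊤}   OUT={d:+, e:-; rest ⊤}
  B4:   IN={d:+, e:-; rest ⊤}   OUT={a:-, c:+, d:+, e:-; rest ⊤}
  B5:   IN=(all ⊤)   OUT=(all ⊤)
  B6:   IN=(all ⊤)   OUT=(all ⊤)
  B7:   IN=(all ⊤)   OUT={b:+; rest ⊤}

Merge at B4: IN[B4] = OUT[B3] = {a: ⊤, b: ⊤, c: ⊤, d: +, e: -, f: ⊤}
Applying B4's transfer function to that IN value gives OUT[B4] (row B4 above).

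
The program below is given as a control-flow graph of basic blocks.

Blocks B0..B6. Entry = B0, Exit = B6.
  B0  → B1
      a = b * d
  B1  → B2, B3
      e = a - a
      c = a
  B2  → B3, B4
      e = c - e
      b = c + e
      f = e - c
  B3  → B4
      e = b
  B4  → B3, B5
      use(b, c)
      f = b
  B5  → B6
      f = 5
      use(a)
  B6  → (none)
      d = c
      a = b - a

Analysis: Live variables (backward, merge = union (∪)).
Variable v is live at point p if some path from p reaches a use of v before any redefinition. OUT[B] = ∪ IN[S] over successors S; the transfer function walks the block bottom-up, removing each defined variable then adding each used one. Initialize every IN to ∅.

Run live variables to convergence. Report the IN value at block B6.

Fixpoint table:
  B0: | IN={b, d} | OUT={a, b}
  B1: | IN={a, b} | OUT={a, b, c, e}
  B2: | IN={a, c, e} | OUT={a, b, c}
  B3: | IN={a, b, c} | OUT={a, b, c}
  B4: | IN={a, b, c} | OUT={a, b, c}
  B5: | IN={a, b, c} | OUT={a, b, c}
  B6: | IN={a, b, c} | OUT={}

B6 is the boundary node: OUT[B6] = {}
Applying B6's transfer function to that OUT value gives IN[B6] (row B6 above).

Answer: {a, b, c}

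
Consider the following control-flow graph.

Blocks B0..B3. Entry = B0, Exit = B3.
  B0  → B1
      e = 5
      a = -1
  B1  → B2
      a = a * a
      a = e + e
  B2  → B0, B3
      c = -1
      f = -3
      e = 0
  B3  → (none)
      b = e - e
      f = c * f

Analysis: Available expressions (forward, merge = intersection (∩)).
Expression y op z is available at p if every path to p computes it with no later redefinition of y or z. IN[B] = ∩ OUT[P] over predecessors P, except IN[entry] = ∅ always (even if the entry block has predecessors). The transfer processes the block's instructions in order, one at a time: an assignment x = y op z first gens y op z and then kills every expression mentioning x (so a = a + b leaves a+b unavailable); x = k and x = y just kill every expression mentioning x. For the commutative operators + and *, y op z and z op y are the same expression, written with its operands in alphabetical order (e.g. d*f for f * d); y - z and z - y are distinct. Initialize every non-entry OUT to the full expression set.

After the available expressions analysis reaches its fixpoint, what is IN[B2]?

Fixpoint table:
  B0: | IN={} | OUT={}
  B1: | IN={} | OUT={e+e}
  B2: | IN={e+e} | OUT={}
  B3: | IN={} | OUT={e-e}

Merge at B2: IN[B2] = OUT[B1] = {e+e}

Answer: {e+e}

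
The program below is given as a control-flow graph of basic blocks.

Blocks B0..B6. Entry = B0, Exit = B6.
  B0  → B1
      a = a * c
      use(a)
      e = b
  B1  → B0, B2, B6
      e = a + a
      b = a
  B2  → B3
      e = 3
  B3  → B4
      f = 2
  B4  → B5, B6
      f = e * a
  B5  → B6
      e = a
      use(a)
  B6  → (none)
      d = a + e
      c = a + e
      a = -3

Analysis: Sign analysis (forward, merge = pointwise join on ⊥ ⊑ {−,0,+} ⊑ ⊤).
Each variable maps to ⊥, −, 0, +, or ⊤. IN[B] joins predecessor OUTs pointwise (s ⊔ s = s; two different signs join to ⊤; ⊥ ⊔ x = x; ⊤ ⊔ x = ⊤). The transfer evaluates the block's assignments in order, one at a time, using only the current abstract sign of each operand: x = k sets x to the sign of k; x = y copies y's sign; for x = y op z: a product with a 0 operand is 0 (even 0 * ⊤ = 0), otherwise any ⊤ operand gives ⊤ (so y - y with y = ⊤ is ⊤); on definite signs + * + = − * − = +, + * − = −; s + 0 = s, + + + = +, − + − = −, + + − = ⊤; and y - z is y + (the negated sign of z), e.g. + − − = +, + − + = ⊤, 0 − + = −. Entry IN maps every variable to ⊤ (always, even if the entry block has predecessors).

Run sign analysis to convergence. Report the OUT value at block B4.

Answer: {a: ⊤, b: ⊤, c: ⊤, d: ⊤, e: +, f: ⊤}

Trace:
Converged values:
  B0: | IN=(all ⊤) | OUT=(all ⊤)
  B1: | IN=(all ⊤) | OUT=(all ⊤)
  B2: | IN=(all ⊤) | OUT={e:+; rest ⊤}
  B3: | IN={e:+; rest ⊤} | OUT={e:+, f:+; rest ⊤}
  B4: | IN={e:+, f:+; rest ⊤} | OUT={e:+; rest ⊤}
  B5: | IN={e:+; rest ⊤} | OUT=(all ⊤)
  B6: | IN=(all ⊤) | OUT={a:-; rest ⊤}

Merge at B4: IN[B4] = OUT[B3] = {a: ⊤, b: ⊤, c: ⊤, d: ⊤, e: +, f: +}
Applying B4's transfer function to that IN value gives OUT[B4] (row B4 above).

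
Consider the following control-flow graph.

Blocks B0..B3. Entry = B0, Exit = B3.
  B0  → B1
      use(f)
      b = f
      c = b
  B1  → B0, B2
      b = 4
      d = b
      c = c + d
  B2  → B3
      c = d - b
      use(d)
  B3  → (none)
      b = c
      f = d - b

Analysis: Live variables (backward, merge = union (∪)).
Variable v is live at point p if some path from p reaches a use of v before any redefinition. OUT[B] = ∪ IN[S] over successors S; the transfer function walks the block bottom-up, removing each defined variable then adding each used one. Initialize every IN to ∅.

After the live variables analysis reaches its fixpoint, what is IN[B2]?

Fixpoint table:
  B0:  IN={f}  OUT={c, f}
  B1:  IN={c, f}  OUT={b, d, f}
  B2:  IN={b, d}  OUT={c, d}
  B3:  IN={c, d}  OUT={}

Merge at B2: OUT[B2] = IN[B3] = {c, d}
Applying B2's transfer function to that OUT value gives IN[B2] (row B2 above).

Answer: {b, d}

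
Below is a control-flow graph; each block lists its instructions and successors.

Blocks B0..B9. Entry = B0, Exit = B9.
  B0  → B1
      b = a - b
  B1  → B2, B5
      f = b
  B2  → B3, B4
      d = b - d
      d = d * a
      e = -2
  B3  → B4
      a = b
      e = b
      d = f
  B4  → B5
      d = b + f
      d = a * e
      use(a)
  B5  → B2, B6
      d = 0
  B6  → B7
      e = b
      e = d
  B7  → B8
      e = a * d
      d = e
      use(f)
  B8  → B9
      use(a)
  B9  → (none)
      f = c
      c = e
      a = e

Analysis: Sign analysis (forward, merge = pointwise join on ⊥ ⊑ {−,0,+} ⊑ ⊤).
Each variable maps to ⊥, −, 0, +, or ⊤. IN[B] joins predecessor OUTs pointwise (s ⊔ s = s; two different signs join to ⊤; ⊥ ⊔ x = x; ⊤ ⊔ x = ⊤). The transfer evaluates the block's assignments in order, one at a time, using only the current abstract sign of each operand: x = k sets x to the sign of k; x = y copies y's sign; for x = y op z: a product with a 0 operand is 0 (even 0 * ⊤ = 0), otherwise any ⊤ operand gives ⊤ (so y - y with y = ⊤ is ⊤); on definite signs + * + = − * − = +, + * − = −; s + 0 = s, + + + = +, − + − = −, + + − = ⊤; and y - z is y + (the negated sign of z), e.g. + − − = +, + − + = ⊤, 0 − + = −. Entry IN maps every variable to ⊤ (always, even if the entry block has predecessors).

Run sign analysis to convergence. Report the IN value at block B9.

Per-block solution:
  B0:  IN=(all ⊤)  OUT=(all ⊤)
  B1:  IN=(all ⊤)  OUT=(all ⊤)
  B2:  IN=(all ⊤)  OUT={e:-; rest ⊤}
  B3:  IN={e:-; rest ⊤}  OUT=(all ⊤)
  B4:  IN=(all ⊤)  OUT=(all ⊤)
  B5:  IN=(all ⊤)  OUT={d:0; rest ⊤}
  B6:  IN={d:0; rest ⊤}  OUT={d:0, e:0; rest ⊤}
  B7:  IN={d:0, e:0; rest ⊤}  OUT={d:0, e:0; rest ⊤}
  B8:  IN={d:0, e:0; rest ⊤}  OUT={d:0, e:0; rest ⊤}
  B9:  IN={d:0, e:0; rest ⊤}  OUT={a:0, c:0, d:0, e:0; rest ⊤}

Merge at B9: IN[B9] = OUT[B8] = {a: ⊤, b: ⊤, c: ⊤, d: 0, e: 0, f: ⊤}

Answer: {a: ⊤, b: ⊤, c: ⊤, d: 0, e: 0, f: ⊤}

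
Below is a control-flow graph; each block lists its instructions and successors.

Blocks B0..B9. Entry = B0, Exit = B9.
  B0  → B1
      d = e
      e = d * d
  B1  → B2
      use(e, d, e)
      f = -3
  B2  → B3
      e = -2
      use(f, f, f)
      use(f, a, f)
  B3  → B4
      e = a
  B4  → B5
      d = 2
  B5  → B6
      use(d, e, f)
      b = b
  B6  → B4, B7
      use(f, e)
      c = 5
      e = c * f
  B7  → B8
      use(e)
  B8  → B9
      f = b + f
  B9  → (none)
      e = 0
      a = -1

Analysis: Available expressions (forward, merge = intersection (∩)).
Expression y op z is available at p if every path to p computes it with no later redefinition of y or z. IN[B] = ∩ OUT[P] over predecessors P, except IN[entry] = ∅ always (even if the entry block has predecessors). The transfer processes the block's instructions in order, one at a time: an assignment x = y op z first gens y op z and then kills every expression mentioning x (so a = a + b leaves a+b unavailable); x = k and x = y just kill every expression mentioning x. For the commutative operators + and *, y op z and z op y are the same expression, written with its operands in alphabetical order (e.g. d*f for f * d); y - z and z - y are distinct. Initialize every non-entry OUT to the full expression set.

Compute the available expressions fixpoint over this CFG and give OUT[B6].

Answer: {c*f}

Derivation:
Fixpoint table:
  B0: | IN={} | OUT={d*d}
  B1: | IN={d*d} | OUT={d*d}
  B2: | IN={d*d} | OUT={d*d}
  B3: | IN={d*d} | OUT={d*d}
  B4: | IN={} | OUT={}
  B5: | IN={} | OUT={}
  B6: | IN={} | OUT={c*f}
  B7: | IN={c*f} | OUT={c*f}
  B8: | IN={c*f} | OUT={}
  B9: | IN={} | OUT={}

Merge at B6: IN[B6] = OUT[B5] = {}
Applying B6's transfer function to that IN value gives OUT[B6] (row B6 above).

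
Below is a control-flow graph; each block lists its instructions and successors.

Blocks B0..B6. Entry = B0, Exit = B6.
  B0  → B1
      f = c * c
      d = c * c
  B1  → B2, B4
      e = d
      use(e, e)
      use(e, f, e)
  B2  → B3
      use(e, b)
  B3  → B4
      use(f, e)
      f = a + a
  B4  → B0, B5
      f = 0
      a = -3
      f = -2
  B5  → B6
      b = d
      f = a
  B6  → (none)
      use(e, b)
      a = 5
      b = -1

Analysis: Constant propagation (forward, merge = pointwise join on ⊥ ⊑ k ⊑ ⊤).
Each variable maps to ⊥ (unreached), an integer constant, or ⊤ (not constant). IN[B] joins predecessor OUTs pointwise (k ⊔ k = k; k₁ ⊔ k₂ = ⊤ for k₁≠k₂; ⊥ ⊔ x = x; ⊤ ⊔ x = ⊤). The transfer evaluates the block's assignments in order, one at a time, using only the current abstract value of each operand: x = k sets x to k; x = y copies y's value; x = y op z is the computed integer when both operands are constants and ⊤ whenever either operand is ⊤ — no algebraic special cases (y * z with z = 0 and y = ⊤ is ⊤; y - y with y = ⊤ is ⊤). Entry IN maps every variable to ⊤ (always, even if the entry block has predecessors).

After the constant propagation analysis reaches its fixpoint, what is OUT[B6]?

Answer: {a: 5, b: -1, c: ⊤, d: ⊤, e: ⊤, f: -3}

Working:
Converged values:
  B0: | IN=(all ⊤) | OUT=(all ⊤)
  B1: | IN=(all ⊤) | OUT=(all ⊤)
  B2: | IN=(all ⊤) | OUT=(all ⊤)
  B3: | IN=(all ⊤) | OUT=(all ⊤)
  B4: | IN=(all ⊤) | OUT={a:-3, f:-2; rest ⊤}
  B5: | IN={a:-3, f:-2; rest ⊤} | OUT={a:-3, f:-3; rest ⊤}
  B6: | IN={a:-3, f:-3; rest ⊤} | OUT={a:5, b:-1, f:-3; rest ⊤}

Merge at B6: IN[B6] = OUT[B5] = {a: -3, b: ⊤, c: ⊤, d: ⊤, e: ⊤, f: -3}
Applying B6's transfer function to that IN value gives OUT[B6] (row B6 above).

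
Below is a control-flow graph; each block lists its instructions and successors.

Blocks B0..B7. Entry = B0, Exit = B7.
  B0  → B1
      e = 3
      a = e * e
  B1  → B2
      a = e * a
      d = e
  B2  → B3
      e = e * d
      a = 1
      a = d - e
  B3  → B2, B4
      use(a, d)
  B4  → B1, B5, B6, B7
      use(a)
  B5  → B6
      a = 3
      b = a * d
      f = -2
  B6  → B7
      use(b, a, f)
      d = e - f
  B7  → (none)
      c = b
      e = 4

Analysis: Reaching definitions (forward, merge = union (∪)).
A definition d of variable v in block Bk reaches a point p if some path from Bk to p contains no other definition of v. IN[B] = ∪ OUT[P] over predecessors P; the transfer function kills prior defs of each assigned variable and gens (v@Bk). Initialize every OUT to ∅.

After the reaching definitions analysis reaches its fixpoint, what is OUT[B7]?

Answer: {a@B2, a@B5, b@B5, c@B7, d@B1, d@B6, e@B7, f@B5}

Working:
Converged values:
  B0:   IN={}   OUT={a@B0, e@B0}
  B1:   IN={a@B0, a@B2, d@B1, e@B0, e@B2}   OUT={a@B1, d@B1, e@B0, e@B2}
  B2:   IN={a@B1, a@B2, d@B1, e@B0, e@B2}   OUT={a@B2, d@B1, e@B2}
  B3:   IN={a@B2, d@B1, e@B2}   OUT={a@B2, d@B1, e@B2}
  B4:   IN={a@B2, d@B1, e@B2}   OUT={a@B2, d@B1, e@B2}
  B5:   IN={a@B2, d@B1, e@B2}   OUT={a@B5, b@B5, d@B1, e@B2, f@B5}
  B6:   IN={a@B2, a@B5, b@B5, d@B1, e@B2, f@B5}   OUT={a@B2, a@B5, b@B5, d@B6, e@B2, f@B5}
  B7:   IN={a@B2, a@B5, b@B5, d@B1, d@B6, e@B2, f@B5}   OUT={a@B2, a@B5, b@B5, c@B7, d@B1, d@B6, e@B7, f@B5}

Merge at B7: IN[B7] = OUT[B4] ⊔ OUT[B6] = {a@B2, a@B5, b@B5, d@B1, d@B6, e@B2, f@B5}
Applying B7's transfer function to that IN value gives OUT[B7] (row B7 above).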